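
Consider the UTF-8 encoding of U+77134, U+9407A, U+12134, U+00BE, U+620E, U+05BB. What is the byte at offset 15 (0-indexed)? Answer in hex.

U+77134 → 4-byte form F1 B7 84 B4 at offsets 0–3.
U+9407A → 4-byte form F2 94 81 BA at offsets 4–7.
U+12134 → 4-byte form F0 92 84 B4 at offsets 8–11.
U+00BE → 2-byte form C2 BE at offsets 12–13.
U+620E → 3-byte form E6 88 8E at offsets 14–16.
Offset 15 falls in char 5's range; it's byte 2 of E6 88 8E = 0x88.

0x88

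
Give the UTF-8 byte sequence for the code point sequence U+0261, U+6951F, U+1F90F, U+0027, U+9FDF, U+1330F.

C9 A1 F1 A9 94 9F F0 9F A4 8F 27 E9 BF 9F F0 93 8C 8F

U+0261: 2-byte form → C9 A1.
U+6951F: 4-byte form → F1 A9 94 9F.
U+1F90F: 4-byte form → F0 9F A4 8F.
U+0027: 1-byte form → 27.
U+9FDF: 3-byte form → E9 BF 9F.
U+1330F: 4-byte form → F0 93 8C 8F.
Concatenated (18 bytes): C9 A1 F1 A9 94 9F F0 9F A4 8F 27 E9 BF 9F F0 93 8C 8F.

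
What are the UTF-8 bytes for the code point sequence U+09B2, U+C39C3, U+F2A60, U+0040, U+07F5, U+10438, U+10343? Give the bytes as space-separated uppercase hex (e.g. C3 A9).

U+09B2: 3-byte form → E0 A6 B2.
U+C39C3: 4-byte form → F3 83 A7 83.
U+F2A60: 4-byte form → F3 B2 A9 A0.
U+0040: 1-byte form → 40.
U+07F5: 2-byte form → DF B5.
U+10438: 4-byte form → F0 90 90 B8.
U+10343: 4-byte form → F0 90 8D 83.
Concatenated (22 bytes): E0 A6 B2 F3 83 A7 83 F3 B2 A9 A0 40 DF B5 F0 90 90 B8 F0 90 8D 83.

E0 A6 B2 F3 83 A7 83 F3 B2 A9 A0 40 DF B5 F0 90 90 B8 F0 90 8D 83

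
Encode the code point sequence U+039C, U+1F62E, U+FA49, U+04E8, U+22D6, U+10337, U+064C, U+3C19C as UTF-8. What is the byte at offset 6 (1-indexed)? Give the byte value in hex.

1-indexed offset 6 is 0-indexed offset 5.
U+039C → 2-byte form CE 9C at offsets 0–1.
U+1F62E → 4-byte form F0 9F 98 AE at offsets 2–5.
Offset 5 falls in char 2's range; it's byte 4 of F0 9F 98 AE = 0xAE.

0xAE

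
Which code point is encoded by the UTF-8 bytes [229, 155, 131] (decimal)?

U+56C3

Leading byte 0xE5 = 11100101 matches 1110xxxx → 3-byte sequence.
Byte 1: 0xE5 = 11100101, payload 0101 (4 bits).
Byte 2: 0x9B = 10011011 (10xxxxxx ✓), payload 011011.
Byte 3: 0x83 = 10000011 (10xxxxxx ✓), payload 000011.
Concatenate: 0101011011000011 = 0x56C3 (16 bits → U+56C3).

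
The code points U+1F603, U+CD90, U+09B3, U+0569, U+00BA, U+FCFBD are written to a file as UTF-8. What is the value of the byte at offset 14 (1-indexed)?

1-indexed offset 14 is 0-indexed offset 13.
U+1F603 → 4-byte form F0 9F 98 83 at offsets 0–3.
U+CD90 → 3-byte form EC B6 90 at offsets 4–6.
U+09B3 → 3-byte form E0 A6 B3 at offsets 7–9.
U+0569 → 2-byte form D5 A9 at offsets 10–11.
U+00BA → 2-byte form C2 BA at offsets 12–13.
Offset 13 falls in char 5's range; it's byte 2 of C2 BA = 0xBA.

0xBA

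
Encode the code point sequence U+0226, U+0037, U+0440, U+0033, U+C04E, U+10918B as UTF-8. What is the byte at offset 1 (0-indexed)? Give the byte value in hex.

U+0226 → 2-byte form C8 A6 at offsets 0–1.
Offset 1 falls in char 1's range; it's byte 2 of C8 A6 = 0xA6.

0xA6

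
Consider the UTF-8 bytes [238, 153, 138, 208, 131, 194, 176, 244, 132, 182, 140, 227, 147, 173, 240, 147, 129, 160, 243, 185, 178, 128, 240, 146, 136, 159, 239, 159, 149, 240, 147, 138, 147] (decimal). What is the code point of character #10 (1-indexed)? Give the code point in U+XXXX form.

Offset 0: leading byte 0xEE = 11101110 → 3-byte char #1 = EE 99 8A.
Offset 3: leading byte 0xD0 = 11010000 → 2-byte char #2 = D0 83.
Offset 5: leading byte 0xC2 = 11000010 → 2-byte char #3 = C2 B0.
Offset 7: leading byte 0xF4 = 11110100 → 4-byte char #4 = F4 84 B6 8C.
Offset 11: leading byte 0xE3 = 11100011 → 3-byte char #5 = E3 93 AD.
Offset 14: leading byte 0xF0 = 11110000 → 4-byte char #6 = F0 93 81 A0.
Offset 18: leading byte 0xF3 = 11110011 → 4-byte char #7 = F3 B9 B2 80.
Offset 22: leading byte 0xF0 = 11110000 → 4-byte char #8 = F0 92 88 9F.
Offset 26: leading byte 0xEF = 11101111 → 3-byte char #9 = EF 9F 95.
Offset 29: leading byte 0xF0 = 11110000 → 4-byte char #10 = F0 93 8A 93.
Leading byte 0xF0 = 11110000 matches 11110xxx → 4-byte sequence.
Byte 1: 0xF0 = 11110000, payload 000 (3 bits).
Byte 2: 0x93 = 10010011 (10xxxxxx ✓), payload 010011.
Byte 3: 0x8A = 10001010 (10xxxxxx ✓), payload 001010.
Byte 4: 0x93 = 10010011 (10xxxxxx ✓), payload 010011.
Concatenate: 000010011001010010011 = 0x13293 (21 bits → U+13293).

U+13293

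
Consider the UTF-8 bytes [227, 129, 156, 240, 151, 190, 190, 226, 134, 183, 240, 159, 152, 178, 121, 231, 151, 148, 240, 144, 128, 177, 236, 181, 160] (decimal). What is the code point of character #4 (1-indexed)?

Offset 0: leading byte 0xE3 = 11100011 → 3-byte char #1 = E3 81 9C.
Offset 3: leading byte 0xF0 = 11110000 → 4-byte char #2 = F0 97 BE BE.
Offset 7: leading byte 0xE2 = 11100010 → 3-byte char #3 = E2 86 B7.
Offset 10: leading byte 0xF0 = 11110000 → 4-byte char #4 = F0 9F 98 B2.
Leading byte 0xF0 = 11110000 matches 11110xxx → 4-byte sequence.
Byte 1: 0xF0 = 11110000, payload 000 (3 bits).
Byte 2: 0x9F = 10011111 (10xxxxxx ✓), payload 011111.
Byte 3: 0x98 = 10011000 (10xxxxxx ✓), payload 011000.
Byte 4: 0xB2 = 10110010 (10xxxxxx ✓), payload 110010.
Concatenate: 000011111011000110010 = 0x1F632 (21 bits → U+1F632).

U+1F632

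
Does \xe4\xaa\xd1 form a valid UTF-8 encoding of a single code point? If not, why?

invalid (non-continuation byte where continuation expected)

Leading byte 0xE4 = 11100100 → 3-byte form.
Byte 3 is 0xD1 = 11010001, which is not 10xxxxxx — expected a continuation byte.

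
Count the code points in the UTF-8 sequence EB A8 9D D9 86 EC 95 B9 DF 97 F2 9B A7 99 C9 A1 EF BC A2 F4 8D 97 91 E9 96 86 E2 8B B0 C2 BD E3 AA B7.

12

Byte at offset 0: 0xEB = 11101011 → 3-byte char (#1). Advance 3.
Byte at offset 3: 0xD9 = 11011001 → 2-byte char (#2). Advance 2.
Byte at offset 5: 0xEC = 11101100 → 3-byte char (#3). Advance 3.
Byte at offset 8: 0xDF = 11011111 → 2-byte char (#4). Advance 2.
Byte at offset 10: 0xF2 = 11110010 → 4-byte char (#5). Advance 4.
Byte at offset 14: 0xC9 = 11001001 → 2-byte char (#6). Advance 2.
Byte at offset 16: 0xEF = 11101111 → 3-byte char (#7). Advance 3.
Byte at offset 19: 0xF4 = 11110100 → 4-byte char (#8). Advance 4.
Byte at offset 23: 0xE9 = 11101001 → 3-byte char (#9). Advance 3.
Byte at offset 26: 0xE2 = 11100010 → 3-byte char (#10). Advance 3.
Byte at offset 29: 0xC2 = 11000010 → 2-byte char (#11). Advance 2.
Byte at offset 31: 0xE3 = 11100011 → 3-byte char (#12). Advance 3.
Reached end at offset 34 after 12 code points.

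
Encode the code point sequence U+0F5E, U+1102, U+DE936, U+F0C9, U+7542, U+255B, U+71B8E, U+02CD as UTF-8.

U+0F5E: 3-byte form → E0 BD 9E.
U+1102: 3-byte form → E1 84 82.
U+DE936: 4-byte form → F3 9E A4 B6.
U+F0C9: 3-byte form → EF 83 89.
U+7542: 3-byte form → E7 95 82.
U+255B: 3-byte form → E2 95 9B.
U+71B8E: 4-byte form → F1 B1 AE 8E.
U+02CD: 2-byte form → CB 8D.
Concatenated (25 bytes): E0 BD 9E E1 84 82 F3 9E A4 B6 EF 83 89 E7 95 82 E2 95 9B F1 B1 AE 8E CB 8D.

E0 BD 9E E1 84 82 F3 9E A4 B6 EF 83 89 E7 95 82 E2 95 9B F1 B1 AE 8E CB 8D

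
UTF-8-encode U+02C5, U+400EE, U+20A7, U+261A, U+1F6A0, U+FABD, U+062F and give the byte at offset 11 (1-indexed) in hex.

1-indexed offset 11 is 0-indexed offset 10.
U+02C5 → 2-byte form CB 85 at offsets 0–1.
U+400EE → 4-byte form F1 80 83 AE at offsets 2–5.
U+20A7 → 3-byte form E2 82 A7 at offsets 6–8.
U+261A → 3-byte form E2 98 9A at offsets 9–11.
Offset 10 falls in char 4's range; it's byte 2 of E2 98 9A = 0x98.

0x98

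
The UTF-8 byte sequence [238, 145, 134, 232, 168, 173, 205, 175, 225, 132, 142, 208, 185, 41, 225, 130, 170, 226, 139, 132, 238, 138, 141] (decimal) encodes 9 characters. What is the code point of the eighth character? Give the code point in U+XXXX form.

U+22C4

Offset 0: leading byte 0xEE = 11101110 → 3-byte char #1 = EE 91 86.
Offset 3: leading byte 0xE8 = 11101000 → 3-byte char #2 = E8 A8 AD.
Offset 6: leading byte 0xCD = 11001101 → 2-byte char #3 = CD AF.
Offset 8: leading byte 0xE1 = 11100001 → 3-byte char #4 = E1 84 8E.
Offset 11: leading byte 0xD0 = 11010000 → 2-byte char #5 = D0 B9.
Offset 13: leading byte 0x29 = 00101001 → 1-byte char #6 = 29.
Offset 14: leading byte 0xE1 = 11100001 → 3-byte char #7 = E1 82 AA.
Offset 17: leading byte 0xE2 = 11100010 → 3-byte char #8 = E2 8B 84.
Leading byte 0xE2 = 11100010 matches 1110xxxx → 3-byte sequence.
Byte 1: 0xE2 = 11100010, payload 0010 (4 bits).
Byte 2: 0x8B = 10001011 (10xxxxxx ✓), payload 001011.
Byte 3: 0x84 = 10000100 (10xxxxxx ✓), payload 000100.
Concatenate: 0010001011000100 = 0x22C4 (16 bits → U+22C4).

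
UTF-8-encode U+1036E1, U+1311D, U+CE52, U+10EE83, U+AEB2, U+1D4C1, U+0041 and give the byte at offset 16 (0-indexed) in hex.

U+1036E1 → 4-byte form F4 83 9B A1 at offsets 0–3.
U+1311D → 4-byte form F0 93 84 9D at offsets 4–7.
U+CE52 → 3-byte form EC B9 92 at offsets 8–10.
U+10EE83 → 4-byte form F4 8E BA 83 at offsets 11–14.
U+AEB2 → 3-byte form EA BA B2 at offsets 15–17.
Offset 16 falls in char 5's range; it's byte 2 of EA BA B2 = 0xBA.

0xBA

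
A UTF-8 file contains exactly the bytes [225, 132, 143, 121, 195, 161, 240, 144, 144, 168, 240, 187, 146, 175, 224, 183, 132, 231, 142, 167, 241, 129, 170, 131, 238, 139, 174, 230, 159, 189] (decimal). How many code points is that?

10

Byte at offset 0: 0xE1 = 11100001 → 3-byte char (#1). Advance 3.
Byte at offset 3: 0x79 = 01111001 → 1-byte char (#2). Advance 1.
Byte at offset 4: 0xC3 = 11000011 → 2-byte char (#3). Advance 2.
Byte at offset 6: 0xF0 = 11110000 → 4-byte char (#4). Advance 4.
Byte at offset 10: 0xF0 = 11110000 → 4-byte char (#5). Advance 4.
Byte at offset 14: 0xE0 = 11100000 → 3-byte char (#6). Advance 3.
Byte at offset 17: 0xE7 = 11100111 → 3-byte char (#7). Advance 3.
Byte at offset 20: 0xF1 = 11110001 → 4-byte char (#8). Advance 4.
Byte at offset 24: 0xEE = 11101110 → 3-byte char (#9). Advance 3.
Byte at offset 27: 0xE6 = 11100110 → 3-byte char (#10). Advance 3.
Reached end at offset 30 after 10 code points.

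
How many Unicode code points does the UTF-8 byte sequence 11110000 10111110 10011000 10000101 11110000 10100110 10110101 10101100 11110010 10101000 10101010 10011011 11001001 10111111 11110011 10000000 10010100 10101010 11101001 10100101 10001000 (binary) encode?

6

Byte at offset 0: 0xF0 = 11110000 → 4-byte char (#1). Advance 4.
Byte at offset 4: 0xF0 = 11110000 → 4-byte char (#2). Advance 4.
Byte at offset 8: 0xF2 = 11110010 → 4-byte char (#3). Advance 4.
Byte at offset 12: 0xC9 = 11001001 → 2-byte char (#4). Advance 2.
Byte at offset 14: 0xF3 = 11110011 → 4-byte char (#5). Advance 4.
Byte at offset 18: 0xE9 = 11101001 → 3-byte char (#6). Advance 3.
Reached end at offset 21 after 6 code points.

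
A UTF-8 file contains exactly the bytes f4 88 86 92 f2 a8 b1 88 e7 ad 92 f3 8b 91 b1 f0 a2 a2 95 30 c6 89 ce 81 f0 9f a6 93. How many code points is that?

9

Byte at offset 0: 0xF4 = 11110100 → 4-byte char (#1). Advance 4.
Byte at offset 4: 0xF2 = 11110010 → 4-byte char (#2). Advance 4.
Byte at offset 8: 0xE7 = 11100111 → 3-byte char (#3). Advance 3.
Byte at offset 11: 0xF3 = 11110011 → 4-byte char (#4). Advance 4.
Byte at offset 15: 0xF0 = 11110000 → 4-byte char (#5). Advance 4.
Byte at offset 19: 0x30 = 00110000 → 1-byte char (#6). Advance 1.
Byte at offset 20: 0xC6 = 11000110 → 2-byte char (#7). Advance 2.
Byte at offset 22: 0xCE = 11001110 → 2-byte char (#8). Advance 2.
Byte at offset 24: 0xF0 = 11110000 → 4-byte char (#9). Advance 4.
Reached end at offset 28 after 9 code points.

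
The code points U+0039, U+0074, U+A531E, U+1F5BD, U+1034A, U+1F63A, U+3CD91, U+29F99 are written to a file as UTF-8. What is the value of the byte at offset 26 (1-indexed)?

0x99

1-indexed offset 26 is 0-indexed offset 25.
U+0039 → 1-byte form 39 at offsets 0–0.
U+0074 → 1-byte form 74 at offsets 1–1.
U+A531E → 4-byte form F2 A5 8C 9E at offsets 2–5.
U+1F5BD → 4-byte form F0 9F 96 BD at offsets 6–9.
U+1034A → 4-byte form F0 90 8D 8A at offsets 10–13.
U+1F63A → 4-byte form F0 9F 98 BA at offsets 14–17.
U+3CD91 → 4-byte form F0 BC B6 91 at offsets 18–21.
U+29F99 → 4-byte form F0 A9 BE 99 at offsets 22–25.
Offset 25 falls in char 8's range; it's byte 4 of F0 A9 BE 99 = 0x99.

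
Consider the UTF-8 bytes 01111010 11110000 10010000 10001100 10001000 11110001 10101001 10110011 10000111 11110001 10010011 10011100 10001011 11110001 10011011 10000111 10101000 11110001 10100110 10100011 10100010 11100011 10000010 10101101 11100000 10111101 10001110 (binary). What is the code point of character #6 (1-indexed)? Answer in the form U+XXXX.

Offset 0: leading byte 0x7A = 01111010 → 1-byte char #1 = 7A.
Offset 1: leading byte 0xF0 = 11110000 → 4-byte char #2 = F0 90 8C 88.
Offset 5: leading byte 0xF1 = 11110001 → 4-byte char #3 = F1 A9 B3 87.
Offset 9: leading byte 0xF1 = 11110001 → 4-byte char #4 = F1 93 9C 8B.
Offset 13: leading byte 0xF1 = 11110001 → 4-byte char #5 = F1 9B 87 A8.
Offset 17: leading byte 0xF1 = 11110001 → 4-byte char #6 = F1 A6 A3 A2.
Leading byte 0xF1 = 11110001 matches 11110xxx → 4-byte sequence.
Byte 1: 0xF1 = 11110001, payload 001 (3 bits).
Byte 2: 0xA6 = 10100110 (10xxxxxx ✓), payload 100110.
Byte 3: 0xA3 = 10100011 (10xxxxxx ✓), payload 100011.
Byte 4: 0xA2 = 10100010 (10xxxxxx ✓), payload 100010.
Concatenate: 001100110100011100010 = 0x668E2 (21 bits → U+668E2).

U+668E2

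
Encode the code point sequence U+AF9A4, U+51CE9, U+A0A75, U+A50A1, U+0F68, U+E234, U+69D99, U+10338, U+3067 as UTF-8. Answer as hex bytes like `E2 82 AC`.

F2 AF A6 A4 F1 91 B3 A9 F2 A0 A9 B5 F2 A5 82 A1 E0 BD A8 EE 88 B4 F1 A9 B6 99 F0 90 8C B8 E3 81 A7

U+AF9A4: 4-byte form → F2 AF A6 A4.
U+51CE9: 4-byte form → F1 91 B3 A9.
U+A0A75: 4-byte form → F2 A0 A9 B5.
U+A50A1: 4-byte form → F2 A5 82 A1.
U+0F68: 3-byte form → E0 BD A8.
U+E234: 3-byte form → EE 88 B4.
U+69D99: 4-byte form → F1 A9 B6 99.
U+10338: 4-byte form → F0 90 8C B8.
U+3067: 3-byte form → E3 81 A7.
Concatenated (33 bytes): F2 AF A6 A4 F1 91 B3 A9 F2 A0 A9 B5 F2 A5 82 A1 E0 BD A8 EE 88 B4 F1 A9 B6 99 F0 90 8C B8 E3 81 A7.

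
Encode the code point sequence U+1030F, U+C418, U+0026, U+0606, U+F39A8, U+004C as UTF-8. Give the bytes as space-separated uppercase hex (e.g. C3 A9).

F0 90 8C 8F EC 90 98 26 D8 86 F3 B3 A6 A8 4C

U+1030F: 4-byte form → F0 90 8C 8F.
U+C418: 3-byte form → EC 90 98.
U+0026: 1-byte form → 26.
U+0606: 2-byte form → D8 86.
U+F39A8: 4-byte form → F3 B3 A6 A8.
U+004C: 1-byte form → 4C.
Concatenated (15 bytes): F0 90 8C 8F EC 90 98 26 D8 86 F3 B3 A6 A8 4C.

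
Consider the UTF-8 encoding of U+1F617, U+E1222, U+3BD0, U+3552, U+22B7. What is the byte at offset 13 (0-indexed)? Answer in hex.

0x92

U+1F617 → 4-byte form F0 9F 98 97 at offsets 0–3.
U+E1222 → 4-byte form F3 A1 88 A2 at offsets 4–7.
U+3BD0 → 3-byte form E3 AF 90 at offsets 8–10.
U+3552 → 3-byte form E3 95 92 at offsets 11–13.
Offset 13 falls in char 4's range; it's byte 3 of E3 95 92 = 0x92.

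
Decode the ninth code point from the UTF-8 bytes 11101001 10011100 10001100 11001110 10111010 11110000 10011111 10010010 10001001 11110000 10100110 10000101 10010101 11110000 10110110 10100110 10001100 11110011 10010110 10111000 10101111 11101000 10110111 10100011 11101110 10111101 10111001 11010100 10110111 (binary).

Offset 0: leading byte 0xE9 = 11101001 → 3-byte char #1 = E9 9C 8C.
Offset 3: leading byte 0xCE = 11001110 → 2-byte char #2 = CE BA.
Offset 5: leading byte 0xF0 = 11110000 → 4-byte char #3 = F0 9F 92 89.
Offset 9: leading byte 0xF0 = 11110000 → 4-byte char #4 = F0 A6 85 95.
Offset 13: leading byte 0xF0 = 11110000 → 4-byte char #5 = F0 B6 A6 8C.
Offset 17: leading byte 0xF3 = 11110011 → 4-byte char #6 = F3 96 B8 AF.
Offset 21: leading byte 0xE8 = 11101000 → 3-byte char #7 = E8 B7 A3.
Offset 24: leading byte 0xEE = 11101110 → 3-byte char #8 = EE BD B9.
Offset 27: leading byte 0xD4 = 11010100 → 2-byte char #9 = D4 B7.
Leading byte 0xD4 = 11010100 matches 110xxxxx → 2-byte sequence.
Byte 1: 0xD4 = 11010100, payload 10100 (5 bits).
Byte 2: 0xB7 = 10110111 (10xxxxxx ✓), payload 110111.
Concatenate: 10100110111 = 0x537 (11 bits → U+0537).

U+0537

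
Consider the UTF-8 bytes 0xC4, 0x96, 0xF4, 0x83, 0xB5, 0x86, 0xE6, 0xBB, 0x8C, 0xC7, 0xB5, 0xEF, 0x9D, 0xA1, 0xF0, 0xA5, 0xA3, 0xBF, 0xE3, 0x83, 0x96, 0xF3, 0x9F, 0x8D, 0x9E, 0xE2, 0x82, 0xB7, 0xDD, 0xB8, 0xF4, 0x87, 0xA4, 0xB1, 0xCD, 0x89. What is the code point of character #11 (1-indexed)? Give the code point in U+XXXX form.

Offset 0: leading byte 0xC4 = 11000100 → 2-byte char #1 = C4 96.
Offset 2: leading byte 0xF4 = 11110100 → 4-byte char #2 = F4 83 B5 86.
Offset 6: leading byte 0xE6 = 11100110 → 3-byte char #3 = E6 BB 8C.
Offset 9: leading byte 0xC7 = 11000111 → 2-byte char #4 = C7 B5.
Offset 11: leading byte 0xEF = 11101111 → 3-byte char #5 = EF 9D A1.
Offset 14: leading byte 0xF0 = 11110000 → 4-byte char #6 = F0 A5 A3 BF.
Offset 18: leading byte 0xE3 = 11100011 → 3-byte char #7 = E3 83 96.
Offset 21: leading byte 0xF3 = 11110011 → 4-byte char #8 = F3 9F 8D 9E.
Offset 25: leading byte 0xE2 = 11100010 → 3-byte char #9 = E2 82 B7.
Offset 28: leading byte 0xDD = 11011101 → 2-byte char #10 = DD B8.
Offset 30: leading byte 0xF4 = 11110100 → 4-byte char #11 = F4 87 A4 B1.
Leading byte 0xF4 = 11110100 matches 11110xxx → 4-byte sequence.
Byte 1: 0xF4 = 11110100, payload 100 (3 bits).
Byte 2: 0x87 = 10000111 (10xxxxxx ✓), payload 000111.
Byte 3: 0xA4 = 10100100 (10xxxxxx ✓), payload 100100.
Byte 4: 0xB1 = 10110001 (10xxxxxx ✓), payload 110001.
Concatenate: 100000111100100110001 = 0x107931 (21 bits → U+107931).

U+107931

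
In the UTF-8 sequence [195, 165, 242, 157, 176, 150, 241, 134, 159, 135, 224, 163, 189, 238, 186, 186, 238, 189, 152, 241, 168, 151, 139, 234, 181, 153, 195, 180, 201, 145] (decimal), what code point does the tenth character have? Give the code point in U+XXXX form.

Offset 0: leading byte 0xC3 = 11000011 → 2-byte char #1 = C3 A5.
Offset 2: leading byte 0xF2 = 11110010 → 4-byte char #2 = F2 9D B0 96.
Offset 6: leading byte 0xF1 = 11110001 → 4-byte char #3 = F1 86 9F 87.
Offset 10: leading byte 0xE0 = 11100000 → 3-byte char #4 = E0 A3 BD.
Offset 13: leading byte 0xEE = 11101110 → 3-byte char #5 = EE BA BA.
Offset 16: leading byte 0xEE = 11101110 → 3-byte char #6 = EE BD 98.
Offset 19: leading byte 0xF1 = 11110001 → 4-byte char #7 = F1 A8 97 8B.
Offset 23: leading byte 0xEA = 11101010 → 3-byte char #8 = EA B5 99.
Offset 26: leading byte 0xC3 = 11000011 → 2-byte char #9 = C3 B4.
Offset 28: leading byte 0xC9 = 11001001 → 2-byte char #10 = C9 91.
Leading byte 0xC9 = 11001001 matches 110xxxxx → 2-byte sequence.
Byte 1: 0xC9 = 11001001, payload 01001 (5 bits).
Byte 2: 0x91 = 10010001 (10xxxxxx ✓), payload 010001.
Concatenate: 01001010001 = 0x251 (11 bits → U+0251).

U+0251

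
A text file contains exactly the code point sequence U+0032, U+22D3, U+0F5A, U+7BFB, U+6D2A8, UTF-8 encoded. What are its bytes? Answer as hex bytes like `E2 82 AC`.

U+0032: 1-byte form → 32.
U+22D3: 3-byte form → E2 8B 93.
U+0F5A: 3-byte form → E0 BD 9A.
U+7BFB: 3-byte form → E7 AF BB.
U+6D2A8: 4-byte form → F1 AD 8A A8.
Concatenated (14 bytes): 32 E2 8B 93 E0 BD 9A E7 AF BB F1 AD 8A A8.

32 E2 8B 93 E0 BD 9A E7 AF BB F1 AD 8A A8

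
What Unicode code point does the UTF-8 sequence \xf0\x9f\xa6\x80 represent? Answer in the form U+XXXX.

U+1F980

Leading byte 0xF0 = 11110000 matches 11110xxx → 4-byte sequence.
Byte 1: 0xF0 = 11110000, payload 000 (3 bits).
Byte 2: 0x9F = 10011111 (10xxxxxx ✓), payload 011111.
Byte 3: 0xA6 = 10100110 (10xxxxxx ✓), payload 100110.
Byte 4: 0x80 = 10000000 (10xxxxxx ✓), payload 000000.
Concatenate: 000011111100110000000 = 0x1F980 (21 bits → U+1F980).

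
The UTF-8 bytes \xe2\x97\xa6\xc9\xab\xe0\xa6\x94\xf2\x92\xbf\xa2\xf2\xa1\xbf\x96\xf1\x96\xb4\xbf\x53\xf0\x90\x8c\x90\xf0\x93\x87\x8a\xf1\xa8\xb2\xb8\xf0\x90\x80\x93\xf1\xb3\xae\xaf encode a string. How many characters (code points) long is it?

Byte at offset 0: 0xE2 = 11100010 → 3-byte char (#1). Advance 3.
Byte at offset 3: 0xC9 = 11001001 → 2-byte char (#2). Advance 2.
Byte at offset 5: 0xE0 = 11100000 → 3-byte char (#3). Advance 3.
Byte at offset 8: 0xF2 = 11110010 → 4-byte char (#4). Advance 4.
Byte at offset 12: 0xF2 = 11110010 → 4-byte char (#5). Advance 4.
Byte at offset 16: 0xF1 = 11110001 → 4-byte char (#6). Advance 4.
Byte at offset 20: 0x53 = 01010011 → 1-byte char (#7). Advance 1.
Byte at offset 21: 0xF0 = 11110000 → 4-byte char (#8). Advance 4.
Byte at offset 25: 0xF0 = 11110000 → 4-byte char (#9). Advance 4.
Byte at offset 29: 0xF1 = 11110001 → 4-byte char (#10). Advance 4.
Byte at offset 33: 0xF0 = 11110000 → 4-byte char (#11). Advance 4.
Byte at offset 37: 0xF1 = 11110001 → 4-byte char (#12). Advance 4.
Reached end at offset 41 after 12 code points.

12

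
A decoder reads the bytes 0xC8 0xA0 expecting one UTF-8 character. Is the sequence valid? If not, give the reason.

valid

Leading byte 0xC8 = 11001000 → 2-byte form.
Continuation bytes 0xA0=10100000 all match 10xxxxxx.
Decoded value 0x220 is ≥ 0x80 (shortest form) and not a surrogate.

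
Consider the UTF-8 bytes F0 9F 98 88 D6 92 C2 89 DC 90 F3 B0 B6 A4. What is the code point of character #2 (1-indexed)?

U+0592

Offset 0: leading byte 0xF0 = 11110000 → 4-byte char #1 = F0 9F 98 88.
Offset 4: leading byte 0xD6 = 11010110 → 2-byte char #2 = D6 92.
Leading byte 0xD6 = 11010110 matches 110xxxxx → 2-byte sequence.
Byte 1: 0xD6 = 11010110, payload 10110 (5 bits).
Byte 2: 0x92 = 10010010 (10xxxxxx ✓), payload 010010.
Concatenate: 10110010010 = 0x592 (11 bits → U+0592).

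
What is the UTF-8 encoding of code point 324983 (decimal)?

F1 8F 95 B7

U+4F577 = 0x4F577 = 324983 decimal. In range U+10000–U+10FFFF → 4-byte form: 11110xxx 10xxxxxx 10xxxxxx 10xxxxxx.
Binary (21 bits): 001001111010101110111.
Split 3+6+6+6: 001 | 001111 | 010101 | 110111.
Byte 1: 11110001 = 0xF1.
Byte 2: 10001111 = 0x8F.
Byte 3: 10010101 = 0x95.
Byte 4: 10110111 = 0xB7.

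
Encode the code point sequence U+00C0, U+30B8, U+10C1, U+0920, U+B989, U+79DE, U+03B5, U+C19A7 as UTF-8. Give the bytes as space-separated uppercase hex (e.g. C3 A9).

U+00C0: 2-byte form → C3 80.
U+30B8: 3-byte form → E3 82 B8.
U+10C1: 3-byte form → E1 83 81.
U+0920: 3-byte form → E0 A4 A0.
U+B989: 3-byte form → EB A6 89.
U+79DE: 3-byte form → E7 A7 9E.
U+03B5: 2-byte form → CE B5.
U+C19A7: 4-byte form → F3 81 A6 A7.
Concatenated (23 bytes): C3 80 E3 82 B8 E1 83 81 E0 A4 A0 EB A6 89 E7 A7 9E CE B5 F3 81 A6 A7.

C3 80 E3 82 B8 E1 83 81 E0 A4 A0 EB A6 89 E7 A7 9E CE B5 F3 81 A6 A7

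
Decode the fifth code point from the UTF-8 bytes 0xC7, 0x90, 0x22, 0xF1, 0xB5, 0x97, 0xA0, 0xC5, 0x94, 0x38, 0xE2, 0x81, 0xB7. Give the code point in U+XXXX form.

Offset 0: leading byte 0xC7 = 11000111 → 2-byte char #1 = C7 90.
Offset 2: leading byte 0x22 = 00100010 → 1-byte char #2 = 22.
Offset 3: leading byte 0xF1 = 11110001 → 4-byte char #3 = F1 B5 97 A0.
Offset 7: leading byte 0xC5 = 11000101 → 2-byte char #4 = C5 94.
Offset 9: leading byte 0x38 = 00111000 → 1-byte char #5 = 38.
Leading byte 0x38 = 00111000 matches 0xxxxxxx → 1-byte sequence.
Byte 1: 0x38 = 00111000, payload 0111000 (7 bits).
Concatenate: 0111000 = 0x38 (7 bits → U+0038).

U+0038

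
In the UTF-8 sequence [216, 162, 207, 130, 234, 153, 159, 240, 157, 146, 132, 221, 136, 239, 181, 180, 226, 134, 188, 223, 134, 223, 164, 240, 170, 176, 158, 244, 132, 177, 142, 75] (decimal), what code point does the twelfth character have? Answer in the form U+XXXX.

Offset 0: leading byte 0xD8 = 11011000 → 2-byte char #1 = D8 A2.
Offset 2: leading byte 0xCF = 11001111 → 2-byte char #2 = CF 82.
Offset 4: leading byte 0xEA = 11101010 → 3-byte char #3 = EA 99 9F.
Offset 7: leading byte 0xF0 = 11110000 → 4-byte char #4 = F0 9D 92 84.
Offset 11: leading byte 0xDD = 11011101 → 2-byte char #5 = DD 88.
Offset 13: leading byte 0xEF = 11101111 → 3-byte char #6 = EF B5 B4.
Offset 16: leading byte 0xE2 = 11100010 → 3-byte char #7 = E2 86 BC.
Offset 19: leading byte 0xDF = 11011111 → 2-byte char #8 = DF 86.
Offset 21: leading byte 0xDF = 11011111 → 2-byte char #9 = DF A4.
Offset 23: leading byte 0xF0 = 11110000 → 4-byte char #10 = F0 AA B0 9E.
Offset 27: leading byte 0xF4 = 11110100 → 4-byte char #11 = F4 84 B1 8E.
Offset 31: leading byte 0x4B = 01001011 → 1-byte char #12 = 4B.
Leading byte 0x4B = 01001011 matches 0xxxxxxx → 1-byte sequence.
Byte 1: 0x4B = 01001011, payload 1001011 (7 bits).
Concatenate: 1001011 = 0x4B (7 bits → U+004B).

U+004B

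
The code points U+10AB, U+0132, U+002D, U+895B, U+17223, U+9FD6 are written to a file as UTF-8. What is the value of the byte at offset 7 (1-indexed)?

1-indexed offset 7 is 0-indexed offset 6.
U+10AB → 3-byte form E1 82 AB at offsets 0–2.
U+0132 → 2-byte form C4 B2 at offsets 3–4.
U+002D → 1-byte form 2D at offsets 5–5.
U+895B → 3-byte form E8 A5 9B at offsets 6–8.
Offset 6 falls in char 4's range; it's byte 1 of E8 A5 9B = 0xE8.

0xE8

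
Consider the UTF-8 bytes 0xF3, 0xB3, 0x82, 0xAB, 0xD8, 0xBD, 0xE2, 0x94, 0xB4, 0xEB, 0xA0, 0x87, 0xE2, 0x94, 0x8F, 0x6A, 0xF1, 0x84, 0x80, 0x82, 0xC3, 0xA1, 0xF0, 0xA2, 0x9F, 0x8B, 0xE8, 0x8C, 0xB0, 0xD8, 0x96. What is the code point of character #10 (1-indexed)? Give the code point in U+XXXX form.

U+8330

Offset 0: leading byte 0xF3 = 11110011 → 4-byte char #1 = F3 B3 82 AB.
Offset 4: leading byte 0xD8 = 11011000 → 2-byte char #2 = D8 BD.
Offset 6: leading byte 0xE2 = 11100010 → 3-byte char #3 = E2 94 B4.
Offset 9: leading byte 0xEB = 11101011 → 3-byte char #4 = EB A0 87.
Offset 12: leading byte 0xE2 = 11100010 → 3-byte char #5 = E2 94 8F.
Offset 15: leading byte 0x6A = 01101010 → 1-byte char #6 = 6A.
Offset 16: leading byte 0xF1 = 11110001 → 4-byte char #7 = F1 84 80 82.
Offset 20: leading byte 0xC3 = 11000011 → 2-byte char #8 = C3 A1.
Offset 22: leading byte 0xF0 = 11110000 → 4-byte char #9 = F0 A2 9F 8B.
Offset 26: leading byte 0xE8 = 11101000 → 3-byte char #10 = E8 8C B0.
Leading byte 0xE8 = 11101000 matches 1110xxxx → 3-byte sequence.
Byte 1: 0xE8 = 11101000, payload 1000 (4 bits).
Byte 2: 0x8C = 10001100 (10xxxxxx ✓), payload 001100.
Byte 3: 0xB0 = 10110000 (10xxxxxx ✓), payload 110000.
Concatenate: 1000001100110000 = 0x8330 (16 bits → U+8330).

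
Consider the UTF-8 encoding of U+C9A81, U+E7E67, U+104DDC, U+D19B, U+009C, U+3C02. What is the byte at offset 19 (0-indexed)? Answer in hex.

0x82

U+C9A81 → 4-byte form F3 89 AA 81 at offsets 0–3.
U+E7E67 → 4-byte form F3 A7 B9 A7 at offsets 4–7.
U+104DDC → 4-byte form F4 84 B7 9C at offsets 8–11.
U+D19B → 3-byte form ED 86 9B at offsets 12–14.
U+009C → 2-byte form C2 9C at offsets 15–16.
U+3C02 → 3-byte form E3 B0 82 at offsets 17–19.
Offset 19 falls in char 6's range; it's byte 3 of E3 B0 82 = 0x82.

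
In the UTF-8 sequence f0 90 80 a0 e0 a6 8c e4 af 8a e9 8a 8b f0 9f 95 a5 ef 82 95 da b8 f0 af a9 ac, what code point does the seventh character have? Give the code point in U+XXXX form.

Offset 0: leading byte 0xF0 = 11110000 → 4-byte char #1 = F0 90 80 A0.
Offset 4: leading byte 0xE0 = 11100000 → 3-byte char #2 = E0 A6 8C.
Offset 7: leading byte 0xE4 = 11100100 → 3-byte char #3 = E4 AF 8A.
Offset 10: leading byte 0xE9 = 11101001 → 3-byte char #4 = E9 8A 8B.
Offset 13: leading byte 0xF0 = 11110000 → 4-byte char #5 = F0 9F 95 A5.
Offset 17: leading byte 0xEF = 11101111 → 3-byte char #6 = EF 82 95.
Offset 20: leading byte 0xDA = 11011010 → 2-byte char #7 = DA B8.
Leading byte 0xDA = 11011010 matches 110xxxxx → 2-byte sequence.
Byte 1: 0xDA = 11011010, payload 11010 (5 bits).
Byte 2: 0xB8 = 10111000 (10xxxxxx ✓), payload 111000.
Concatenate: 11010111000 = 0x6B8 (11 bits → U+06B8).

U+06B8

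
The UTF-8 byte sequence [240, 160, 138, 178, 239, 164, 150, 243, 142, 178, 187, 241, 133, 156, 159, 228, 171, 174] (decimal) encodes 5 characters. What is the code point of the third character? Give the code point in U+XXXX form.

Offset 0: leading byte 0xF0 = 11110000 → 4-byte char #1 = F0 A0 8A B2.
Offset 4: leading byte 0xEF = 11101111 → 3-byte char #2 = EF A4 96.
Offset 7: leading byte 0xF3 = 11110011 → 4-byte char #3 = F3 8E B2 BB.
Leading byte 0xF3 = 11110011 matches 11110xxx → 4-byte sequence.
Byte 1: 0xF3 = 11110011, payload 011 (3 bits).
Byte 2: 0x8E = 10001110 (10xxxxxx ✓), payload 001110.
Byte 3: 0xB2 = 10110010 (10xxxxxx ✓), payload 110010.
Byte 4: 0xBB = 10111011 (10xxxxxx ✓), payload 111011.
Concatenate: 011001110110010111011 = 0xCECBB (21 bits → U+CECBB).

U+CECBB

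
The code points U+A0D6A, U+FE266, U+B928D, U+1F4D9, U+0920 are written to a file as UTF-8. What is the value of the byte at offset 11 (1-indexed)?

0x8A

1-indexed offset 11 is 0-indexed offset 10.
U+A0D6A → 4-byte form F2 A0 B5 AA at offsets 0–3.
U+FE266 → 4-byte form F3 BE 89 A6 at offsets 4–7.
U+B928D → 4-byte form F2 B9 8A 8D at offsets 8–11.
Offset 10 falls in char 3's range; it's byte 3 of F2 B9 8A 8D = 0x8A.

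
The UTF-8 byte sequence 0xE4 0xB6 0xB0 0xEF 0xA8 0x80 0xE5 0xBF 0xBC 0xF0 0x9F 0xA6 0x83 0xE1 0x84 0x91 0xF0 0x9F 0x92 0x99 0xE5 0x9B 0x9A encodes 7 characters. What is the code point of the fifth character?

Offset 0: leading byte 0xE4 = 11100100 → 3-byte char #1 = E4 B6 B0.
Offset 3: leading byte 0xEF = 11101111 → 3-byte char #2 = EF A8 80.
Offset 6: leading byte 0xE5 = 11100101 → 3-byte char #3 = E5 BF BC.
Offset 9: leading byte 0xF0 = 11110000 → 4-byte char #4 = F0 9F A6 83.
Offset 13: leading byte 0xE1 = 11100001 → 3-byte char #5 = E1 84 91.
Leading byte 0xE1 = 11100001 matches 1110xxxx → 3-byte sequence.
Byte 1: 0xE1 = 11100001, payload 0001 (4 bits).
Byte 2: 0x84 = 10000100 (10xxxxxx ✓), payload 000100.
Byte 3: 0x91 = 10010001 (10xxxxxx ✓), payload 010001.
Concatenate: 0001000100010001 = 0x1111 (16 bits → U+1111).

U+1111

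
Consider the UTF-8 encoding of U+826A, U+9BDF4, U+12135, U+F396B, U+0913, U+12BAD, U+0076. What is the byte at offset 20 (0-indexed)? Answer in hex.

0xAE

U+826A → 3-byte form E8 89 AA at offsets 0–2.
U+9BDF4 → 4-byte form F2 9B B7 B4 at offsets 3–6.
U+12135 → 4-byte form F0 92 84 B5 at offsets 7–10.
U+F396B → 4-byte form F3 B3 A5 AB at offsets 11–14.
U+0913 → 3-byte form E0 A4 93 at offsets 15–17.
U+12BAD → 4-byte form F0 92 AE AD at offsets 18–21.
Offset 20 falls in char 6's range; it's byte 3 of F0 92 AE AD = 0xAE.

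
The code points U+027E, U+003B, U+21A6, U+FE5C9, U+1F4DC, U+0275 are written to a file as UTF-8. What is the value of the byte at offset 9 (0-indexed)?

0x89

U+027E → 2-byte form C9 BE at offsets 0–1.
U+003B → 1-byte form 3B at offsets 2–2.
U+21A6 → 3-byte form E2 86 A6 at offsets 3–5.
U+FE5C9 → 4-byte form F3 BE 97 89 at offsets 6–9.
Offset 9 falls in char 4's range; it's byte 4 of F3 BE 97 89 = 0x89.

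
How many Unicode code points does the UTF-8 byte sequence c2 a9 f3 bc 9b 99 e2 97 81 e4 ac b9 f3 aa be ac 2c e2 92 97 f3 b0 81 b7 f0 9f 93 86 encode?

Byte at offset 0: 0xC2 = 11000010 → 2-byte char (#1). Advance 2.
Byte at offset 2: 0xF3 = 11110011 → 4-byte char (#2). Advance 4.
Byte at offset 6: 0xE2 = 11100010 → 3-byte char (#3). Advance 3.
Byte at offset 9: 0xE4 = 11100100 → 3-byte char (#4). Advance 3.
Byte at offset 12: 0xF3 = 11110011 → 4-byte char (#5). Advance 4.
Byte at offset 16: 0x2C = 00101100 → 1-byte char (#6). Advance 1.
Byte at offset 17: 0xE2 = 11100010 → 3-byte char (#7). Advance 3.
Byte at offset 20: 0xF3 = 11110011 → 4-byte char (#8). Advance 4.
Byte at offset 24: 0xF0 = 11110000 → 4-byte char (#9). Advance 4.
Reached end at offset 28 after 9 code points.

9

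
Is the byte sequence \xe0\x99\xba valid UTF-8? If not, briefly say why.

Leading byte 0xE0 = 11100000 → 3-byte form.
Continuation bytes all match 10xxxxxx. Payload decodes to 0x67A.
But 0x67A < 0x800, the minimum for a 3-byte sequence — this is an overlong encoding.

invalid (overlong encoding)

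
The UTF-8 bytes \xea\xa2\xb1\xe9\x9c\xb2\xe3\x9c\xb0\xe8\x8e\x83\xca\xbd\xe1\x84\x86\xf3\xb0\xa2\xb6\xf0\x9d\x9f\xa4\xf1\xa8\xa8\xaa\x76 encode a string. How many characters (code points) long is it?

Byte at offset 0: 0xEA = 11101010 → 3-byte char (#1). Advance 3.
Byte at offset 3: 0xE9 = 11101001 → 3-byte char (#2). Advance 3.
Byte at offset 6: 0xE3 = 11100011 → 3-byte char (#3). Advance 3.
Byte at offset 9: 0xE8 = 11101000 → 3-byte char (#4). Advance 3.
Byte at offset 12: 0xCA = 11001010 → 2-byte char (#5). Advance 2.
Byte at offset 14: 0xE1 = 11100001 → 3-byte char (#6). Advance 3.
Byte at offset 17: 0xF3 = 11110011 → 4-byte char (#7). Advance 4.
Byte at offset 21: 0xF0 = 11110000 → 4-byte char (#8). Advance 4.
Byte at offset 25: 0xF1 = 11110001 → 4-byte char (#9). Advance 4.
Byte at offset 29: 0x76 = 01110110 → 1-byte char (#10). Advance 1.
Reached end at offset 30 after 10 code points.

10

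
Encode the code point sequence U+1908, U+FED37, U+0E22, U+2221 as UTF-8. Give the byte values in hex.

U+1908: 3-byte form → E1 A4 88.
U+FED37: 4-byte form → F3 BE B4 B7.
U+0E22: 3-byte form → E0 B8 A2.
U+2221: 3-byte form → E2 88 A1.
Concatenated (13 bytes): E1 A4 88 F3 BE B4 B7 E0 B8 A2 E2 88 A1.

E1 A4 88 F3 BE B4 B7 E0 B8 A2 E2 88 A1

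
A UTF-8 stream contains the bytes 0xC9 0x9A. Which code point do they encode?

U+025A

Leading byte 0xC9 = 11001001 matches 110xxxxx → 2-byte sequence.
Byte 1: 0xC9 = 11001001, payload 01001 (5 bits).
Byte 2: 0x9A = 10011010 (10xxxxxx ✓), payload 011010.
Concatenate: 01001011010 = 0x25A (11 bits → U+025A).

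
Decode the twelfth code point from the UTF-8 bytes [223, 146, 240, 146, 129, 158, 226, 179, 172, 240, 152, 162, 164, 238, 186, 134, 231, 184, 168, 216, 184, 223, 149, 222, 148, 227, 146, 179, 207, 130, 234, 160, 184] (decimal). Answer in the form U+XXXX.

U+A838

Offset 0: leading byte 0xDF = 11011111 → 2-byte char #1 = DF 92.
Offset 2: leading byte 0xF0 = 11110000 → 4-byte char #2 = F0 92 81 9E.
Offset 6: leading byte 0xE2 = 11100010 → 3-byte char #3 = E2 B3 AC.
Offset 9: leading byte 0xF0 = 11110000 → 4-byte char #4 = F0 98 A2 A4.
Offset 13: leading byte 0xEE = 11101110 → 3-byte char #5 = EE BA 86.
Offset 16: leading byte 0xE7 = 11100111 → 3-byte char #6 = E7 B8 A8.
Offset 19: leading byte 0xD8 = 11011000 → 2-byte char #7 = D8 B8.
Offset 21: leading byte 0xDF = 11011111 → 2-byte char #8 = DF 95.
Offset 23: leading byte 0xDE = 11011110 → 2-byte char #9 = DE 94.
Offset 25: leading byte 0xE3 = 11100011 → 3-byte char #10 = E3 92 B3.
Offset 28: leading byte 0xCF = 11001111 → 2-byte char #11 = CF 82.
Offset 30: leading byte 0xEA = 11101010 → 3-byte char #12 = EA A0 B8.
Leading byte 0xEA = 11101010 matches 1110xxxx → 3-byte sequence.
Byte 1: 0xEA = 11101010, payload 1010 (4 bits).
Byte 2: 0xA0 = 10100000 (10xxxxxx ✓), payload 100000.
Byte 3: 0xB8 = 10111000 (10xxxxxx ✓), payload 111000.
Concatenate: 1010100000111000 = 0xA838 (16 bits → U+A838).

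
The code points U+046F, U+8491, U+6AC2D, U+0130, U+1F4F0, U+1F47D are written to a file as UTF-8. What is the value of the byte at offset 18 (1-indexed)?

0x91

1-indexed offset 18 is 0-indexed offset 17.
U+046F → 2-byte form D1 AF at offsets 0–1.
U+8491 → 3-byte form E8 92 91 at offsets 2–4.
U+6AC2D → 4-byte form F1 AA B0 AD at offsets 5–8.
U+0130 → 2-byte form C4 B0 at offsets 9–10.
U+1F4F0 → 4-byte form F0 9F 93 B0 at offsets 11–14.
U+1F47D → 4-byte form F0 9F 91 BD at offsets 15–18.
Offset 17 falls in char 6's range; it's byte 3 of F0 9F 91 BD = 0x91.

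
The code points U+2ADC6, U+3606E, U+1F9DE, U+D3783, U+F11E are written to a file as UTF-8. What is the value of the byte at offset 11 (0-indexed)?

U+2ADC6 → 4-byte form F0 AA B7 86 at offsets 0–3.
U+3606E → 4-byte form F0 B6 81 AE at offsets 4–7.
U+1F9DE → 4-byte form F0 9F A7 9E at offsets 8–11.
Offset 11 falls in char 3's range; it's byte 4 of F0 9F A7 9E = 0x9E.

0x9E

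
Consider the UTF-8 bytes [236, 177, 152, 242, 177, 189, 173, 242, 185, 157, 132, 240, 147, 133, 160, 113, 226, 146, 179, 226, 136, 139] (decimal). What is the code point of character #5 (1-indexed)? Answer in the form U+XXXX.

Offset 0: leading byte 0xEC = 11101100 → 3-byte char #1 = EC B1 98.
Offset 3: leading byte 0xF2 = 11110010 → 4-byte char #2 = F2 B1 BD AD.
Offset 7: leading byte 0xF2 = 11110010 → 4-byte char #3 = F2 B9 9D 84.
Offset 11: leading byte 0xF0 = 11110000 → 4-byte char #4 = F0 93 85 A0.
Offset 15: leading byte 0x71 = 01110001 → 1-byte char #5 = 71.
Leading byte 0x71 = 01110001 matches 0xxxxxxx → 1-byte sequence.
Byte 1: 0x71 = 01110001, payload 1110001 (7 bits).
Concatenate: 1110001 = 0x71 (7 bits → U+0071).

U+0071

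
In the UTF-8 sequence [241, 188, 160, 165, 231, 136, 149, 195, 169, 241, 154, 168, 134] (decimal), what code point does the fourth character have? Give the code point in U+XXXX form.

Offset 0: leading byte 0xF1 = 11110001 → 4-byte char #1 = F1 BC A0 A5.
Offset 4: leading byte 0xE7 = 11100111 → 3-byte char #2 = E7 88 95.
Offset 7: leading byte 0xC3 = 11000011 → 2-byte char #3 = C3 A9.
Offset 9: leading byte 0xF1 = 11110001 → 4-byte char #4 = F1 9A A8 86.
Leading byte 0xF1 = 11110001 matches 11110xxx → 4-byte sequence.
Byte 1: 0xF1 = 11110001, payload 001 (3 bits).
Byte 2: 0x9A = 10011010 (10xxxxxx ✓), payload 011010.
Byte 3: 0xA8 = 10101000 (10xxxxxx ✓), payload 101000.
Byte 4: 0x86 = 10000110 (10xxxxxx ✓), payload 000110.
Concatenate: 001011010101000000110 = 0x5AA06 (21 bits → U+5AA06).

U+5AA06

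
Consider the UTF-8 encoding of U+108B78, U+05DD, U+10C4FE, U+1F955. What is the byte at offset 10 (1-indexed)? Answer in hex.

1-indexed offset 10 is 0-indexed offset 9.
U+108B78 → 4-byte form F4 88 AD B8 at offsets 0–3.
U+05DD → 2-byte form D7 9D at offsets 4–5.
U+10C4FE → 4-byte form F4 8C 93 BE at offsets 6–9.
Offset 9 falls in char 3's range; it's byte 4 of F4 8C 93 BE = 0xBE.

0xBE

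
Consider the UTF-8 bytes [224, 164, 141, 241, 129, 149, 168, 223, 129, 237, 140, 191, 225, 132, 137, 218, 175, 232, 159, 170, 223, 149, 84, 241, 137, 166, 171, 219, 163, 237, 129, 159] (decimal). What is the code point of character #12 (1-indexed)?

Offset 0: leading byte 0xE0 = 11100000 → 3-byte char #1 = E0 A4 8D.
Offset 3: leading byte 0xF1 = 11110001 → 4-byte char #2 = F1 81 95 A8.
Offset 7: leading byte 0xDF = 11011111 → 2-byte char #3 = DF 81.
Offset 9: leading byte 0xED = 11101101 → 3-byte char #4 = ED 8C BF.
Offset 12: leading byte 0xE1 = 11100001 → 3-byte char #5 = E1 84 89.
Offset 15: leading byte 0xDA = 11011010 → 2-byte char #6 = DA AF.
Offset 17: leading byte 0xE8 = 11101000 → 3-byte char #7 = E8 9F AA.
Offset 20: leading byte 0xDF = 11011111 → 2-byte char #8 = DF 95.
Offset 22: leading byte 0x54 = 01010100 → 1-byte char #9 = 54.
Offset 23: leading byte 0xF1 = 11110001 → 4-byte char #10 = F1 89 A6 AB.
Offset 27: leading byte 0xDB = 11011011 → 2-byte char #11 = DB A3.
Offset 29: leading byte 0xED = 11101101 → 3-byte char #12 = ED 81 9F.
Leading byte 0xED = 11101101 matches 1110xxxx → 3-byte sequence.
Byte 1: 0xED = 11101101, payload 1101 (4 bits).
Byte 2: 0x81 = 10000001 (10xxxxxx ✓), payload 000001.
Byte 3: 0x9F = 10011111 (10xxxxxx ✓), payload 011111.
Concatenate: 1101000001011111 = 0xD05F (16 bits → U+D05F).

U+D05F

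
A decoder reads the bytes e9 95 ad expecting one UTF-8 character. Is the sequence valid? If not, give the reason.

Leading byte 0xE9 = 11101001 → 3-byte form.
Continuation bytes 0x95=10010101, 0xAD=10101101 all match 10xxxxxx.
Decoded value 0x956D is ≥ 0x800 (shortest form) and not a surrogate.

valid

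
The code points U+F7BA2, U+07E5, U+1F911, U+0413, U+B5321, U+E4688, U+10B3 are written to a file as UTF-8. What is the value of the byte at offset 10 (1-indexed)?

0x91

1-indexed offset 10 is 0-indexed offset 9.
U+F7BA2 → 4-byte form F3 B7 AE A2 at offsets 0–3.
U+07E5 → 2-byte form DF A5 at offsets 4–5.
U+1F911 → 4-byte form F0 9F A4 91 at offsets 6–9.
Offset 9 falls in char 3's range; it's byte 4 of F0 9F A4 91 = 0x91.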